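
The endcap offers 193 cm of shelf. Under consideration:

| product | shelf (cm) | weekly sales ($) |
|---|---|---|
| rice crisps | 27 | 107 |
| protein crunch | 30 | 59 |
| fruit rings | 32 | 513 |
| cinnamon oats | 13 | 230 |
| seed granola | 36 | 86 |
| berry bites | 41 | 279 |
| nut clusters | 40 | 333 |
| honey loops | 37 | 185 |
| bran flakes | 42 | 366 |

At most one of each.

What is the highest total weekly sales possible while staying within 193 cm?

Ranking by ratio (weekly sales/cm): cinnamon oats 17.69, fruit rings 16.03, bran flakes 8.71.
The ratio heuristic lands on fruit rings + cinnamon oats + berry bites + nut clusters + bran flakes (1721) but leaves 25 cm idle.
Replace berry bites with rice crisps + honey loops: the trade gains 13 net, giving 1734 at 191 cm.

1734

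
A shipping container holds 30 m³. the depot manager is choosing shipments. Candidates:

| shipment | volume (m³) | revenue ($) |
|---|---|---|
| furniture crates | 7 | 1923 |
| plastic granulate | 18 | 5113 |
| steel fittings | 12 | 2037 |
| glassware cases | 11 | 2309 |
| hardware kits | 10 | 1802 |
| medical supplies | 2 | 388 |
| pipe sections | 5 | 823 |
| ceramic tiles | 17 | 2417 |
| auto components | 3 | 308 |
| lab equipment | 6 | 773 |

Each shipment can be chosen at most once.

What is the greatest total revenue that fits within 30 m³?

7859

A density-first pass picks furniture crates + plastic granulate + medical supplies + auto components — 7732 at 30 m³.
Replace medical supplies and auto components with pipe sections: the trade gains 127 net, giving 7859 at 30 m³.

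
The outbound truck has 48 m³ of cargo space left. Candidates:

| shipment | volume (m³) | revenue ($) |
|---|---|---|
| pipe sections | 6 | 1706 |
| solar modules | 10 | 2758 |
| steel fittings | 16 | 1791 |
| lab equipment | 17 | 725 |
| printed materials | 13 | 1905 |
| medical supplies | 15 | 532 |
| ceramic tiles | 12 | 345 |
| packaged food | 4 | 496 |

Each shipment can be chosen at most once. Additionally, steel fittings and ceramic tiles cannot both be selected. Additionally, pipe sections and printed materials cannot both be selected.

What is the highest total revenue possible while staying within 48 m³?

6950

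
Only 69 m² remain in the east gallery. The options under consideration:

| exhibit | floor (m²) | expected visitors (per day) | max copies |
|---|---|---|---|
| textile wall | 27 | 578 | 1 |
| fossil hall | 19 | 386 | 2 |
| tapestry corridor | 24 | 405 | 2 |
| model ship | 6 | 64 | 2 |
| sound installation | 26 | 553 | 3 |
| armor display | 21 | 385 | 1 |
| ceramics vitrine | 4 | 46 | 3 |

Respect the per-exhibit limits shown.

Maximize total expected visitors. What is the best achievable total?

1396

Taking the top-ratio exhibits first gives textile wall + sound installation + 3×ceramics vitrine for 1269 (65 m²).
The 34 m² tied up in sound installation and 2×ceramics vitrine is better spent on 2×fossil hall — total rises to 1396 (69 m²).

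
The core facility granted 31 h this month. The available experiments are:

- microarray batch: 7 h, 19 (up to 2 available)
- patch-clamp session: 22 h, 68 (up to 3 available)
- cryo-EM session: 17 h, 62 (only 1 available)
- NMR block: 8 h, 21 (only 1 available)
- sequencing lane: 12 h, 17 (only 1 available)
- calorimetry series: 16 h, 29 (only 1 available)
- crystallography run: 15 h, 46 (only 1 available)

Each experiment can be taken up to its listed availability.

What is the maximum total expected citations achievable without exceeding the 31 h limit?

Best packing: 2×microarray batch + cryo-EM session — 31 h, 100 total.

100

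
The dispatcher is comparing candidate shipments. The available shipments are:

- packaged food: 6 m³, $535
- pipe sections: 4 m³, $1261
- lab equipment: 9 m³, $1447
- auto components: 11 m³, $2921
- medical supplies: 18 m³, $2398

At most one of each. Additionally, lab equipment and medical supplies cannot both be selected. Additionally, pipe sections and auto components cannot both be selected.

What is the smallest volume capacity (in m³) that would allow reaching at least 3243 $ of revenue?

17

Look for the lowest-volume combination reaching 3243.
Taking packaged food + auto components gives 3456 (≥ 3243) for 17 m³.
No combination under 17 m³ hits 3243.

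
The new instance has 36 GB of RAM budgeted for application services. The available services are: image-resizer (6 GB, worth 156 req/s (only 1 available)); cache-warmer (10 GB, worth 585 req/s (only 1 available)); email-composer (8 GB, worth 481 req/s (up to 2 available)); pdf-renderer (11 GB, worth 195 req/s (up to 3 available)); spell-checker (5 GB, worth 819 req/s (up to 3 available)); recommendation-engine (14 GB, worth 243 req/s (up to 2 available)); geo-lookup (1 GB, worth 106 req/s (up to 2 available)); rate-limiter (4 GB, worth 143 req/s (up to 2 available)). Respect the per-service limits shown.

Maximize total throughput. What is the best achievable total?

3735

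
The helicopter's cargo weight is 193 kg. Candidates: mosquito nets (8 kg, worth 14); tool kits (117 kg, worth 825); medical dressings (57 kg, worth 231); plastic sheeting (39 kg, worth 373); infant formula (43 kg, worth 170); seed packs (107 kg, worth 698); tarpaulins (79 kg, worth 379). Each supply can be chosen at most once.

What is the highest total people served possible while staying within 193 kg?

1241

Filling by ratio: mosquito nets + tool kits + plastic sheeting for 1212, with 29 kg left unused.
The 125 kg tied up in mosquito nets and tool kits is better spent on infant formula + seed packs — total rises to 1241 (189 kg).
The closest alternative, mosquito nets + tool kits + plastic sheeting, reaches only 1212.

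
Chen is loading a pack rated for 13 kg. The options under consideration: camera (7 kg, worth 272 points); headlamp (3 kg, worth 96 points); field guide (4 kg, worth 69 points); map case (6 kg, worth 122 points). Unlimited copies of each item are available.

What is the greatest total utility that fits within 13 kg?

By utility per kg: camera 38.86, headlamp 32.00, map case 20.33 lead.
Best packing: camera + 2×headlamp — 13 kg, 464 total.
Nothing else within 13 kg beats 464.

464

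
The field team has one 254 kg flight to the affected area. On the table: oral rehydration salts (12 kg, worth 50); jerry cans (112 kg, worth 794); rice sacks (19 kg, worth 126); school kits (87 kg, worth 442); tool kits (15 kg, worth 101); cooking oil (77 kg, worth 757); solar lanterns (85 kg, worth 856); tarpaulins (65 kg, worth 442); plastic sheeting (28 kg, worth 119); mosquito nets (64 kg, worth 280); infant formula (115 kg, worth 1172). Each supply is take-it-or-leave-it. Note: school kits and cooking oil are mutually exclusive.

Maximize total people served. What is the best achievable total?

2305

Ranking by ratio (people served/kg): infant formula 10.19, solar lanterns 10.07, cooking oil 9.83.
The ratio ordering already packs tightly: oral rehydration salts + rice sacks + tool kits + solar lanterns + infant formula, 246 kg, 2305.
Next best is rice sacks + tool kits + cooking oil + plastic sheeting + infant formula at 2275 (254 kg) — short by 30.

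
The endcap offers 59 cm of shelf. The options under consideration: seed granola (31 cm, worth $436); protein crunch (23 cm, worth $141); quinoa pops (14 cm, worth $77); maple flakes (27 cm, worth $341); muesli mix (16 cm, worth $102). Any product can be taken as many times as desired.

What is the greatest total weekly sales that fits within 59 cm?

Best packing: seed granola + maple flakes — 58 cm, 777 total.
The spare 1 cm is too small for any remaining product, and no exchange beats 777.

777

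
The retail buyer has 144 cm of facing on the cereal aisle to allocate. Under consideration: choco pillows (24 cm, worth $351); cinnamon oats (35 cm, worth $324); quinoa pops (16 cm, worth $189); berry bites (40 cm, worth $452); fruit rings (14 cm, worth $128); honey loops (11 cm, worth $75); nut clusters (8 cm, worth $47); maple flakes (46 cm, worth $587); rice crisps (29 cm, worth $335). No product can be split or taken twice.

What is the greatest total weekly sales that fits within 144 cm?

1725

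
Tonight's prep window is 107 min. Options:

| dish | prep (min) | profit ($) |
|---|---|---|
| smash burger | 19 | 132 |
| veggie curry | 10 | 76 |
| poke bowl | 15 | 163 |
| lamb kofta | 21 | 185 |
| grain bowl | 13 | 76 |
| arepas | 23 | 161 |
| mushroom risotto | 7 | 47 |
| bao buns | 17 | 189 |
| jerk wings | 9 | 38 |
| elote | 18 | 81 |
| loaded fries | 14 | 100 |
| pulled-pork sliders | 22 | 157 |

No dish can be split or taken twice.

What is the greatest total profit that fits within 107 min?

921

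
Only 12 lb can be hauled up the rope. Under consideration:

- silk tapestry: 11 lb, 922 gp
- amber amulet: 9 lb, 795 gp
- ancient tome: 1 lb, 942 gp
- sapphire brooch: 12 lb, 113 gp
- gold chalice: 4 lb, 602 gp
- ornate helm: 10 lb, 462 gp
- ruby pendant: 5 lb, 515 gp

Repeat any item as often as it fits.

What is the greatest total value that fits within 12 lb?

11304

Ranking by ratio (value/lb): ancient tome 942.00, gold chalice 150.50, ruby pendant 103.00, amber amulet 88.33.
Taking 12×ancient tome: 12 lb used, 11304 in value.
No other feasible combination exceeds 11304.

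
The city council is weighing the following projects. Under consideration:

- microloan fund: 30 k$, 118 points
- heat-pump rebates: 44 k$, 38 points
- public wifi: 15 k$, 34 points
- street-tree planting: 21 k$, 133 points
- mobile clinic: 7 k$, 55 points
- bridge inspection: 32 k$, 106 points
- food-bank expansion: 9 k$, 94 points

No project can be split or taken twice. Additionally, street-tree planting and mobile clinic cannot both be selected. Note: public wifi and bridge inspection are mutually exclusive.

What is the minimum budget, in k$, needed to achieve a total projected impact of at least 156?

Look for the lowest-budget combination reaching 156.
street-tree planting + food-bank expansion reaches 227 using 30 k$.
No combination under 30 k$ hits 156.

30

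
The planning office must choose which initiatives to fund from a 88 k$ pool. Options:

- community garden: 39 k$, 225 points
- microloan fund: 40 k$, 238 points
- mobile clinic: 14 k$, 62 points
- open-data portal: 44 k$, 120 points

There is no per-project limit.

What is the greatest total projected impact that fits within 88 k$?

Taking 2×microloan fund: 80 k$ used, 476 in projected impact.

476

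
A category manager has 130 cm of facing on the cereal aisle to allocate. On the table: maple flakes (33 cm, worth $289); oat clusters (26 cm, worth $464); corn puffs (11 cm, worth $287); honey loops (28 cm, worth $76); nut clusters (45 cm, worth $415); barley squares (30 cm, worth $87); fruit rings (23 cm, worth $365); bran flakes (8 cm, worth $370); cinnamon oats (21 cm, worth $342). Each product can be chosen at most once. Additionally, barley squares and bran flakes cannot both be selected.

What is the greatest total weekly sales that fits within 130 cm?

Ranking by ratio (weekly sales/cm): bran flakes 46.25, corn puffs 26.09, oat clusters 17.85, cinnamon oats 16.29.
Taking maple flakes + oat clusters + corn puffs + fruit rings + bran flakes + cinnamon oats: 122 cm used, 2117 in weekly sales.
Every other selection either busts 130 cm or breaks a pairing rule or fails to beat 2117.

2117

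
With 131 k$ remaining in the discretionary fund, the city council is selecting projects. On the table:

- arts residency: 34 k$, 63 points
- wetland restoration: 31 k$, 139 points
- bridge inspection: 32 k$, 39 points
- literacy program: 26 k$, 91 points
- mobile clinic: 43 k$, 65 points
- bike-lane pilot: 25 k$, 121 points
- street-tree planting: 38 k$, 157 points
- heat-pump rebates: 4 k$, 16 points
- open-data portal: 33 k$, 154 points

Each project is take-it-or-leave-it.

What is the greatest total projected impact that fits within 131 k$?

587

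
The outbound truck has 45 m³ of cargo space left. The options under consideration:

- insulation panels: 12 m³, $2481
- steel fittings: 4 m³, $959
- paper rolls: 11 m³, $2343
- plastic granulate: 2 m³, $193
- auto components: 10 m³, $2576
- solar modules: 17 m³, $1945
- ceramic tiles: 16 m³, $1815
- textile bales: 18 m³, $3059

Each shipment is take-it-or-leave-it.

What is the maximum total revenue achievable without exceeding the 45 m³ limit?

Ranking by ratio (revenue/m³): auto components 257.60, steel fittings 239.75, paper rolls 213.00, insulation panels 206.75.
Filling by ratio: insulation panels + steel fittings + paper rolls + plastic granulate + auto components for 8552, with 6 m³ left unused.
Dropping insulation panels frees 12 m³; slotting in textile bales (18 m³) lifts the total to 9130 at 45 m³.
No other feasible combination exceeds 9130.

9130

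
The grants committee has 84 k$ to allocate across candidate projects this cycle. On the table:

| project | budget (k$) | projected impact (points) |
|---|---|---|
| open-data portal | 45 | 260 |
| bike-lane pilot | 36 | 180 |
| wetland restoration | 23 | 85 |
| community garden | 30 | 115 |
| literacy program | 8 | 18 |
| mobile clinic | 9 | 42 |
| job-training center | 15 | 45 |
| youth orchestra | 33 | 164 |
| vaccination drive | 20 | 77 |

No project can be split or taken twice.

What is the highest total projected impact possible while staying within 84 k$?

440

Taking open-data portal + bike-lane pilot: 81 k$ used, 440 in projected impact.
That's the maximum — no swap from here does better than 440.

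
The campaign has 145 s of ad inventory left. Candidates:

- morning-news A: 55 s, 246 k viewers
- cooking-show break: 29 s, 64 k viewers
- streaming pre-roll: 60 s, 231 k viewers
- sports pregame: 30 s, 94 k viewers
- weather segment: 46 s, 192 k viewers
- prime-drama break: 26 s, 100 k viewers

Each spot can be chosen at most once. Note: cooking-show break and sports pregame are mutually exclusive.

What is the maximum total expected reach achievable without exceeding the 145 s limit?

577

A density-first pass picks morning-news A + weather segment + prime-drama break — 538 at 127 s.
The 46 s tied up in weather segment is better spent on streaming pre-roll — total rises to 577 (141 s).
Every other selection either busts 145 s or breaks a pairing rule or fails to beat 577.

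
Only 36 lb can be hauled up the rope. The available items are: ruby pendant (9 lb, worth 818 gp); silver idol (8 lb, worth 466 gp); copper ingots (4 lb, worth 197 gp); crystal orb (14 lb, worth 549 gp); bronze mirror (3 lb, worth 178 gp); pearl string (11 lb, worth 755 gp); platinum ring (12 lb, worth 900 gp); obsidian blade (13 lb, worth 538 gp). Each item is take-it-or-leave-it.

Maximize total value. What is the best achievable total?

2670

By value per lb: ruby pendant 90.89, platinum ring 75.00, pearl string 68.64 lead.
Filling by ratio: ruby pendant + bronze mirror + pearl string + platinum ring for 2651, with 1 lb left unused.
Replace bronze mirror with copper ingots: the trade gains 19 net, giving 2670 at 36 lb.
The closest alternative, ruby pendant + bronze mirror + pearl string + platinum ring, reaches only 2651.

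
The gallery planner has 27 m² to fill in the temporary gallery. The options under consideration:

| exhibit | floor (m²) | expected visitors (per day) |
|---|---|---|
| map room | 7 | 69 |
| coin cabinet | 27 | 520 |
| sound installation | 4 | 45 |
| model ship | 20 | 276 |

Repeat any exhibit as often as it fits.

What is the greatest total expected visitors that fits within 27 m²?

Best packing: coin cabinet — 27 m², 520 total.

520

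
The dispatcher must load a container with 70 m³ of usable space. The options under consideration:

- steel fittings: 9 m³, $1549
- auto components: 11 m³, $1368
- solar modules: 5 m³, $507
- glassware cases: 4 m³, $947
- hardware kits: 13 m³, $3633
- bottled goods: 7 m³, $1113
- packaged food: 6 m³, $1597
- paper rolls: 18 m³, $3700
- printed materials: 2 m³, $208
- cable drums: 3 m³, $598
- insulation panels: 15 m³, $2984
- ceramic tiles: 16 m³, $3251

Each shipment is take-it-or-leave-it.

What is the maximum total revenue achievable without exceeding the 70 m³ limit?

Ranking by ratio (revenue/m³): hardware kits 279.46, packaged food 266.17, glassware cases 236.75.
Filling by ratio: steel fittings + glassware cases + hardware kits + packaged food + paper rolls + cable drums + ceramic tiles for 15275, with 1 m³ left unused.
But hardware kits + packaged food + paper rolls + printed materials + insulation panels + ceramic tiles fits in 70 m³ and reaches 15373.
Runner-up steel fittings + glassware cases + hardware kits + packaged food + paper rolls + cable drums + ceramic tiles tops out at 15275.

15373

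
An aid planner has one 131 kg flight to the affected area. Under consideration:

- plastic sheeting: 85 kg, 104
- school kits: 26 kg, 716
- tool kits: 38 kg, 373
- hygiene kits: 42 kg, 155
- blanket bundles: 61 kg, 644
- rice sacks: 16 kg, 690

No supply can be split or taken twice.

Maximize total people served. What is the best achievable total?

2050

The ratio ordering already packs tightly: school kits + blanket bundles + rice sacks, 103 kg, 2050.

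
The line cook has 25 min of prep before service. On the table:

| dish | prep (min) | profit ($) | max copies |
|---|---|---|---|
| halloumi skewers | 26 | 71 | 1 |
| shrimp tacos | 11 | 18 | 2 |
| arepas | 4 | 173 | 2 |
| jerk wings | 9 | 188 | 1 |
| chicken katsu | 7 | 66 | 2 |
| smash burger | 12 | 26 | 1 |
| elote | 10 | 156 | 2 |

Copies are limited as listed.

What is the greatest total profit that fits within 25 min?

The ratio ordering already packs tightly: 2×arepas + jerk wings + chicken katsu, 24 min, 600.

600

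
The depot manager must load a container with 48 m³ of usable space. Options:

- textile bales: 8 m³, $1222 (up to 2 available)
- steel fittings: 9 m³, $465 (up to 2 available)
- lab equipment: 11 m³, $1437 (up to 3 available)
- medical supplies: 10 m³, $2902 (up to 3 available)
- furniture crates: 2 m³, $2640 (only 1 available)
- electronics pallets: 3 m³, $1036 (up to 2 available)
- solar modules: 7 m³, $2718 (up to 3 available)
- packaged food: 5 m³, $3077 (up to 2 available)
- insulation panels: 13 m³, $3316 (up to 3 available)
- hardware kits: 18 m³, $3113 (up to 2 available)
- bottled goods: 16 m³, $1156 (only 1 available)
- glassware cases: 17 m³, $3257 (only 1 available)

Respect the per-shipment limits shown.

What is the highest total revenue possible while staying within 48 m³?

Density check — furniture crates 1320.00, packaged food 615.40, solar modules 388.29, electronics pallets 345.33 are the best per m³.
Taking the top-ratio shipments first gives textile bales + furniture crates + 2×electronics pallets + 3×solar modules + 2×packaged food for 20242 (47 m³).
Replace textile bales and electronics pallets with medical supplies: the trade gains 644 net, giving 20886 at 46 m³.

20886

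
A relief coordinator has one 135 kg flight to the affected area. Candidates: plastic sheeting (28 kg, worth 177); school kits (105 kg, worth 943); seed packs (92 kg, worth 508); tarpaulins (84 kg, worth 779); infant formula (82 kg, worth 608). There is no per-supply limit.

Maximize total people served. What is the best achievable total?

1120

Filling by ratio: plastic sheeting + tarpaulins for 956, with 23 kg left unused.
Replace tarpaulins with school kits: the trade gains 164 net, giving 1120 at 133 kg.
No other feasible combination exceeds 1120.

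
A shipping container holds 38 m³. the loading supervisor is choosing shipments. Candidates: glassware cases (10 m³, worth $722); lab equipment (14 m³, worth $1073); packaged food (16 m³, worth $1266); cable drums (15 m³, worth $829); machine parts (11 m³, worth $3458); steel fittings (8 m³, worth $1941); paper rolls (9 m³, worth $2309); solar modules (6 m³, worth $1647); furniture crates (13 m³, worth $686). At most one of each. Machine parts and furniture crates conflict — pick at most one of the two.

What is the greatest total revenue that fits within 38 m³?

The ratio ordering already packs tightly: machine parts + steel fittings + paper rolls + solar modules, 34 m³, 9355.
Every other selection either busts 38 m³ or breaks a pairing rule or fails to beat 9355.

9355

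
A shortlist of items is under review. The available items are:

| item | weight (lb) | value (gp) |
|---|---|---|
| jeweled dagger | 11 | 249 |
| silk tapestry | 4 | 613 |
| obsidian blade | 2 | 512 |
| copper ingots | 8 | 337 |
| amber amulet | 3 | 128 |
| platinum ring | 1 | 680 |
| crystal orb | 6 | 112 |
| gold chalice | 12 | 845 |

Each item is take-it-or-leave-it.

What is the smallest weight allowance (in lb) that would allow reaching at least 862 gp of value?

Look for the lowest-weight combination reaching 862.
obsidian blade + platinum ring reaches 1192 using 3 lb.
Any bundle with less than 3 lb falls short of 862.

3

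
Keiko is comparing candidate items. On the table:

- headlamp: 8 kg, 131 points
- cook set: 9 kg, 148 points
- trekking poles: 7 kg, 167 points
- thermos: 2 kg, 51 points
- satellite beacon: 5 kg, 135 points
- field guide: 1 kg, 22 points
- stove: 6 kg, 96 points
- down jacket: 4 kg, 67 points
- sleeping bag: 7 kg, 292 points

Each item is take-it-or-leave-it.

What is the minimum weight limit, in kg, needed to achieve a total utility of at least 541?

18

Need the lightest bundle worth ≥ 541.
thermos + satellite beacon + down jacket + sleeping bag: 545 utility at 18 kg.
No combination under 18 kg hits 541.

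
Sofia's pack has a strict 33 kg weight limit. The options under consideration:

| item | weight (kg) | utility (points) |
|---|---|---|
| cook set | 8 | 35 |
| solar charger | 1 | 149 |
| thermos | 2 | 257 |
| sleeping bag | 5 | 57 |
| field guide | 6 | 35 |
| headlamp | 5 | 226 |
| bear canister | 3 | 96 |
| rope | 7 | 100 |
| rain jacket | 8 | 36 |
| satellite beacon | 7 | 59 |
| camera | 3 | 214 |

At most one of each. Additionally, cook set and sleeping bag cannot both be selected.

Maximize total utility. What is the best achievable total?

Solar charger + thermos + sleeping bag + headlamp + bear canister + rope + satellite beacon + camera uses 33 of the 33 kg and totals 1158.
The closest alternative, solar charger + thermos + sleeping bag + field guide + headlamp + bear canister + rope + camera, reaches only 1134.

1158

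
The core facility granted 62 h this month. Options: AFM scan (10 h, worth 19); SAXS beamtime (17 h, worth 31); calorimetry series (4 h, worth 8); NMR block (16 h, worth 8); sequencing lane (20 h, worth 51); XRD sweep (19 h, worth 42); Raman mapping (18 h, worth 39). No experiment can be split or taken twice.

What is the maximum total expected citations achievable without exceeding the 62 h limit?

140

Taking calorimetry series + sequencing lane + XRD sweep + Raman mapping: 61 h used, 140 in expected citations.
The closest alternative, SAXS beamtime + calorimetry series + sequencing lane + XRD sweep, reaches only 132.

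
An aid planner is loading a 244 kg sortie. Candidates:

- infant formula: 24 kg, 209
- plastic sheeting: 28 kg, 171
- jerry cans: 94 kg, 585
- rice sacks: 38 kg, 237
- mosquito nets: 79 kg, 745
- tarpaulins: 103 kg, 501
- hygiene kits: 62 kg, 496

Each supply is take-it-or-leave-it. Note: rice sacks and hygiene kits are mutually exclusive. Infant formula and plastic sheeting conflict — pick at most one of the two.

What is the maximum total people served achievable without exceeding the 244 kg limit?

Density check — mosquito nets 9.43, infant formula 8.71, hygiene kits 8.00 are the best per kg.
Jerry cans + mosquito nets + hygiene kits uses 235 of the 244 kg and totals 1826.

1826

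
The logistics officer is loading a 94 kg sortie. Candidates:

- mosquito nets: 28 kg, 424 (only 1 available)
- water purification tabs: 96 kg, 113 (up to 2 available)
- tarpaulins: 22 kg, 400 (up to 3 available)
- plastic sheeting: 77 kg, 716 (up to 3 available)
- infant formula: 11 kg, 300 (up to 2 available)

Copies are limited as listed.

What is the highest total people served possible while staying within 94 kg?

The ratio heuristic lands on 3×tarpaulins + 2×infant formula (1800) but leaves 6 kg idle.
Dropping tarpaulins frees 22 kg; slotting in mosquito nets (28 kg) lifts the total to 1824 at 94 kg.
Every other selection either busts 94 kg or exceeds an availability limit or fails to beat 1824.

1824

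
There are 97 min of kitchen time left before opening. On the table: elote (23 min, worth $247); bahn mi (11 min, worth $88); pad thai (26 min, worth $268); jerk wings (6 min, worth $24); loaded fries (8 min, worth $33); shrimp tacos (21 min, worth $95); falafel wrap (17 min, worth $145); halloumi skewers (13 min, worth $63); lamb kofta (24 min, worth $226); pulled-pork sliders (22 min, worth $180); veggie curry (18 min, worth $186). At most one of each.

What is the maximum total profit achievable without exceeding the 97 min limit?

951

Taking elote + pad thai + jerk wings + lamb kofta + veggie curry: 97 min used, 951 in profit.
That's the maximum — no swap from here does better than 951.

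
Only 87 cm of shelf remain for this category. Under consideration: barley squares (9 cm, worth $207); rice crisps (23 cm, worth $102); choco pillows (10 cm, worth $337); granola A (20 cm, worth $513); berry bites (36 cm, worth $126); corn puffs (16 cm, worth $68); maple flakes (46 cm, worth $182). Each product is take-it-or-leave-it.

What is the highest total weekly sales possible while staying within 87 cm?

1239

By weekly sales per cm: choco pillows 33.70, granola A 25.65, barley squares 23.00, rice crisps 4.43 lead.
Taking the top-ratio products first gives barley squares + rice crisps + choco pillows + granola A + corn puffs for 1227 (78 cm).
Replace rice crisps and corn puffs with maple flakes: the trade gains 12 net, giving 1239 at 85 cm.
Next best is barley squares + rice crisps + choco pillows + granola A + corn puffs at 1227 (78 cm) — short by 12.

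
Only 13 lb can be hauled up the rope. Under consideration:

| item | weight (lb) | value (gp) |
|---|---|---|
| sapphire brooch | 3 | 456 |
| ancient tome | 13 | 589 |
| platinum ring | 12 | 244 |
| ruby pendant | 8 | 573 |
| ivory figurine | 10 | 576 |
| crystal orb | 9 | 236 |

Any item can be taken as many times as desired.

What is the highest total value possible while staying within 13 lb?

1824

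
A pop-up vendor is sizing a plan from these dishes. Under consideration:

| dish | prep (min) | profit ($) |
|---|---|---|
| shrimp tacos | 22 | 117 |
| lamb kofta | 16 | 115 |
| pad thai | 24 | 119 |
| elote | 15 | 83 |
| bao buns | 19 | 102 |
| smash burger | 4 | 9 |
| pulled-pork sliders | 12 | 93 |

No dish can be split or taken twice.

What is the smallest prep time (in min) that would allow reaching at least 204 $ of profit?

Minimise min subject to total profit ≥ 204.
lamb kofta + pulled-pork sliders reaches 208 using 28 min.
Below 28 min the best achievable stays under 204.

28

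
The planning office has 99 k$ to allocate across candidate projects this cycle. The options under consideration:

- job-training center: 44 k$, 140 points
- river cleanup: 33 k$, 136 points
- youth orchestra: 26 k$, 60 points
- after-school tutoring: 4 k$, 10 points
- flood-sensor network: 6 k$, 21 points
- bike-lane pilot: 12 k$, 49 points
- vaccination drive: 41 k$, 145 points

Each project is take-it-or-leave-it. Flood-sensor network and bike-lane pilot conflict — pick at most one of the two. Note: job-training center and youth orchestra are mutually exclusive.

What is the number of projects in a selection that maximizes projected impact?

4

Optimal total is 340.
One optimal bundle: river cleanup + after-school tutoring + bike-lane pilot + vaccination drive (90 k$).
Every optimal selection uses 4 projects.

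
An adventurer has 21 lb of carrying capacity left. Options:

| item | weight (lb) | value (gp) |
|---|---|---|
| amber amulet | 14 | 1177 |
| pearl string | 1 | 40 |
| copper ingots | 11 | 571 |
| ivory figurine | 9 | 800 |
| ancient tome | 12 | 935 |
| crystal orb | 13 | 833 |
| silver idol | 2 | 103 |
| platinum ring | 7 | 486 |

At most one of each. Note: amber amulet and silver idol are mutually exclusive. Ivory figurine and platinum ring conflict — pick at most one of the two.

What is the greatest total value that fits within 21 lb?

By value per lb: ivory figurine 88.89, amber amulet 84.07, ancient tome 77.92 lead.
Best packing: ivory figurine + ancient tome — 21 lb, 1735 total.

1735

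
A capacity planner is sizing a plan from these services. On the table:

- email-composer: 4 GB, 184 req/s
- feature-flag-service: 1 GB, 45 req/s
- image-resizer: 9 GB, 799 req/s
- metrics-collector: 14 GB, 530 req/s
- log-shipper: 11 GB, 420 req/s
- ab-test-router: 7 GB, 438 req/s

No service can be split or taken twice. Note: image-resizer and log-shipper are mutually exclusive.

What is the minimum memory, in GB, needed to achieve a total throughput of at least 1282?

17

Minimise GB subject to total throughput ≥ 1282.
feature-flag-service + image-resizer + ab-test-router: 1282 throughput at 17 GB.
No combination under 17 GB hits 1282.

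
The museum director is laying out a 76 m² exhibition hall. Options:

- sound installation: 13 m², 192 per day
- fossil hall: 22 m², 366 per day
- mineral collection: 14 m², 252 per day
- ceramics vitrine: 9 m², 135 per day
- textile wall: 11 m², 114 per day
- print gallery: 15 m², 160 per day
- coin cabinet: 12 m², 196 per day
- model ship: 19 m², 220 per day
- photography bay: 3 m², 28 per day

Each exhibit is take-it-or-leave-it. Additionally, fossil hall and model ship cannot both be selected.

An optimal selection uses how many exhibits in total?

6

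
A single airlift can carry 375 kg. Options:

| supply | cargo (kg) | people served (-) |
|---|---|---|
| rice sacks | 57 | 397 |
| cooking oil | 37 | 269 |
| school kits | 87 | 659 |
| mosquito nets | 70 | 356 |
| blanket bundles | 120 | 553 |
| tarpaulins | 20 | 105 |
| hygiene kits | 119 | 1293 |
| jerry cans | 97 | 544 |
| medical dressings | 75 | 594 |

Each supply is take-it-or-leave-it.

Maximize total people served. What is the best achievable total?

3212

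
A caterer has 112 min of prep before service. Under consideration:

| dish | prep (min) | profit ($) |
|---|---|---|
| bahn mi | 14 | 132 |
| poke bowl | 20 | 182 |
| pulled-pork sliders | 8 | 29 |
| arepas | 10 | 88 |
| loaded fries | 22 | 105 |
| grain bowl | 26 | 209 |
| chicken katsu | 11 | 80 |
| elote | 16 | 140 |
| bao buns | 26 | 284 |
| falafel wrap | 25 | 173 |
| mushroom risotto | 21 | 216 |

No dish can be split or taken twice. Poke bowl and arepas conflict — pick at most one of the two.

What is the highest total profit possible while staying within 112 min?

1034

Best packing: bahn mi + poke bowl + chicken katsu + elote + bao buns + mushroom risotto — 108 min, 1034 total.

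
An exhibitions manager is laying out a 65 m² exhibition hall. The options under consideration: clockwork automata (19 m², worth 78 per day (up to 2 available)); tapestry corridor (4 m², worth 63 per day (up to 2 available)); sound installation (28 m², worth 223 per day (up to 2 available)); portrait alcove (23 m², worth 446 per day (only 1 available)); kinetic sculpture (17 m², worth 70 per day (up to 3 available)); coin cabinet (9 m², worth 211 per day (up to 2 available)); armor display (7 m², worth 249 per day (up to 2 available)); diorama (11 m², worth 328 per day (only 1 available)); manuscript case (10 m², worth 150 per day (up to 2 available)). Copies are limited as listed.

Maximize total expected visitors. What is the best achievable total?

Ranking by ratio (expected visitors/m²): armor display 35.57, diorama 29.82, coin cabinet 23.44.
Taking the top-ratio exhibits first gives 2×tapestry corridor + 2×coin cabinet + 2×armor display + diorama + manuscript case for 1524 (61 m²).
Replace coin cabinet and manuscript case with portrait alcove: the trade gains 85 net, giving 1609 at 65 m².

1609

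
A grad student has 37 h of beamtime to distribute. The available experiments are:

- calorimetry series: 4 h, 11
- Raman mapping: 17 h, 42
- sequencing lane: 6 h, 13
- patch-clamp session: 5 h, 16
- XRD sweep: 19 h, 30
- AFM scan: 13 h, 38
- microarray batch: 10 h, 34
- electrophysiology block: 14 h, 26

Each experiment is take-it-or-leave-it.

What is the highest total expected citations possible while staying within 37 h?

103

A density-first pass picks calorimetry series + patch-clamp session + AFM scan + microarray batch — 99 at 32 h.
The 13 h tied up in AFM scan is better spent on Raman mapping — total rises to 103 (36 h).
Nothing else within 37 h beats 103.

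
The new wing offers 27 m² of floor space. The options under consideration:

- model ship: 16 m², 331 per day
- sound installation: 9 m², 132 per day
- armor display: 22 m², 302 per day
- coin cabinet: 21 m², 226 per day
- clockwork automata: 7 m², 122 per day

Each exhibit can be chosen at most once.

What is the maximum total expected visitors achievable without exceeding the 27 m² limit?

463

The ratio heuristic lands on model ship + clockwork automata (453) but leaves 4 m² idle.
The 7 m² tied up in clockwork automata is better spent on sound installation — total rises to 463 (25 m²).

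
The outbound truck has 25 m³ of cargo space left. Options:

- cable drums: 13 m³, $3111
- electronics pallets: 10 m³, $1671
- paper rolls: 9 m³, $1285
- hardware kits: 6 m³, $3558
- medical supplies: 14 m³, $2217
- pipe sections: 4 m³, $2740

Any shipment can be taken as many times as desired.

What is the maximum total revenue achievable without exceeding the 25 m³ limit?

Best packing: 6×pipe sections — 24 m³, 16440 total.
Nothing else within 25 m³ beats 16440.

16440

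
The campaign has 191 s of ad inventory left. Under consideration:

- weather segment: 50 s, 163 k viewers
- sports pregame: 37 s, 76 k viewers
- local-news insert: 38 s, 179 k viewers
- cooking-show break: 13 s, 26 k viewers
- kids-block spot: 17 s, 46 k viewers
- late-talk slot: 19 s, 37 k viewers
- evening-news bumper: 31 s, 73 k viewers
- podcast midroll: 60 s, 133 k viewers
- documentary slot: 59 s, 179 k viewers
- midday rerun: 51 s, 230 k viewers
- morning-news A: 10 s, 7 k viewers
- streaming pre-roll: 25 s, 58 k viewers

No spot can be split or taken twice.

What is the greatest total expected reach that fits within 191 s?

Filling by ratio: weather segment + local-news insert + kids-block spot + evening-news bumper + midday rerun for 691, with 4 s left unused.
Replace weather segment and evening-news bumper with documentary slot + streaming pre-roll: the trade gains 1 net, giving 692 at 190 s.

692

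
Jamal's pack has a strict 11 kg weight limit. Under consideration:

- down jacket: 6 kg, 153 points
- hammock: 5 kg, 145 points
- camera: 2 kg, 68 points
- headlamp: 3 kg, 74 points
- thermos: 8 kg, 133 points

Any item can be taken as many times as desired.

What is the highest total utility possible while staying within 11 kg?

349

A density-first pass picks 5×camera — 340 at 10 kg.
Dropping 2×camera frees 4 kg; slotting in hammock (5 kg) lifts the total to 349 at 11 kg.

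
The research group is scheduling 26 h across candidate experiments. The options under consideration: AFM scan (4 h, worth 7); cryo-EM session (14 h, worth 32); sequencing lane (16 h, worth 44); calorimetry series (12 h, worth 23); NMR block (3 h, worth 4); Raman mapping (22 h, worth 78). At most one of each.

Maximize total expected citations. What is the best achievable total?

85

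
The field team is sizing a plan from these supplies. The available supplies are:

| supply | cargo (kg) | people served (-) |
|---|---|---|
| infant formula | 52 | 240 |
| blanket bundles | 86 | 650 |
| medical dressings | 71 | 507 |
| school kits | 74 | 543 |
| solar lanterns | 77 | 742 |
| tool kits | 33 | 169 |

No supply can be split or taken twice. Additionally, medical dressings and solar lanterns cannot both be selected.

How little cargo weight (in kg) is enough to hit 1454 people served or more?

Minimise kg subject to total people served ≥ 1454.
school kits + solar lanterns + tool kits: 1454 people served at 184 kg.
Any bundle with less than 184 kg falls short of 1454.

184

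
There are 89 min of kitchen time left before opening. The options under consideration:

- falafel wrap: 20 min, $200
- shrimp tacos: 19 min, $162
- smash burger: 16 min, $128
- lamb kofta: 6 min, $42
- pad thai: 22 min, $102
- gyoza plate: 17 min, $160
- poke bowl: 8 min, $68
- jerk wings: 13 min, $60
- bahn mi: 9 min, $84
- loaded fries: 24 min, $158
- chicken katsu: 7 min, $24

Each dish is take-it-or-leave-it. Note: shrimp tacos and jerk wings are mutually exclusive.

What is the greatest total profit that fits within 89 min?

802

Density check — falafel wrap 10.00, gyoza plate 9.41, bahn mi 9.33, shrimp tacos 8.53 are the best per min.
The ratio ordering already packs tightly: falafel wrap + shrimp tacos + smash burger + gyoza plate + poke bowl + bahn mi, 89 min, 802.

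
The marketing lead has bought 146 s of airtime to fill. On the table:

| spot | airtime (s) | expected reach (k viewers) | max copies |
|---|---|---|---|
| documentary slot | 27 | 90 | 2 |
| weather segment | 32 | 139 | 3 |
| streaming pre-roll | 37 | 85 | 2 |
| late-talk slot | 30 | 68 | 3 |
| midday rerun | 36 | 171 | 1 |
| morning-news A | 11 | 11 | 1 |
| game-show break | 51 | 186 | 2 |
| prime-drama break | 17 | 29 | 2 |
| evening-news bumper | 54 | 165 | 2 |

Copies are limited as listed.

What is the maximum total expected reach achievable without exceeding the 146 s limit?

599

3×weather segment + midday rerun + morning-news A uses 143 of the 146 s and totals 599.
The spare 3 s is too small for any remaining spot, and no exchange beats 599.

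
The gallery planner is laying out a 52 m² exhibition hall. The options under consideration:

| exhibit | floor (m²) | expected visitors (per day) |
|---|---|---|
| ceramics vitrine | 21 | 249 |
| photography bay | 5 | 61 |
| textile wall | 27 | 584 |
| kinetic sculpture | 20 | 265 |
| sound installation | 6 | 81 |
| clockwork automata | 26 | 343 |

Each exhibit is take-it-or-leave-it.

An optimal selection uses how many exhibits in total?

3

Best achievable expected visitors is 910.
photography bay + textile wall + kinetic sculpture hits 910 at 52 m².
Every optimal selection uses 3 exhibits.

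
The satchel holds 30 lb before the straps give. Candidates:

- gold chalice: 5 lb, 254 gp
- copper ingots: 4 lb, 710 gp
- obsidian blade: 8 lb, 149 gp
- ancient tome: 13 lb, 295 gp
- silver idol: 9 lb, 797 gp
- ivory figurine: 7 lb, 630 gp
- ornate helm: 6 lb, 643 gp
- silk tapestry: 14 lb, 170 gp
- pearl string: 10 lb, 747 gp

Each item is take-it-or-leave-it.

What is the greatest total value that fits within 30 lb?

Filling by ratio: copper ingots + silver idol + ivory figurine + ornate helm for 2780, with 4 lb left unused.
Dropping ivory figurine frees 7 lb; slotting in pearl string (10 lb) lifts the total to 2897 at 29 lb.
Every other selection either busts 30 lb or fails to beat 2897.

2897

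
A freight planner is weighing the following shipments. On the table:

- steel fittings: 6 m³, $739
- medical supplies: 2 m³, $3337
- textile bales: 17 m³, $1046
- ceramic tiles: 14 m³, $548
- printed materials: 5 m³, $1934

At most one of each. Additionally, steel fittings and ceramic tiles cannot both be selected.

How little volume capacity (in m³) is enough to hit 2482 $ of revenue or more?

2

Look for the lowest-volume combination reaching 2482.
medical supplies reaches 3337 using 2 m³.
Below 2 m³ the best achievable stays under 2482.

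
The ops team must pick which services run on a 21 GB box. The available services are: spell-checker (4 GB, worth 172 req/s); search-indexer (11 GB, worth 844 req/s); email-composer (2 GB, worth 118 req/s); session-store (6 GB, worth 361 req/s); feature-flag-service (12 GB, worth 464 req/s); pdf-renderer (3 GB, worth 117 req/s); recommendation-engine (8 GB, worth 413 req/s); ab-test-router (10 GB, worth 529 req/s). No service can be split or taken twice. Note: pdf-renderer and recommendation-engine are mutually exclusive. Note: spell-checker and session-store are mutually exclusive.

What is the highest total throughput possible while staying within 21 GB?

1375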